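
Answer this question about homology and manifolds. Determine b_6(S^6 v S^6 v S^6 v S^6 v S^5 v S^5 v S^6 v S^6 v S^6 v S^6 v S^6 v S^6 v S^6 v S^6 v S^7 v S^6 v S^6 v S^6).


For a wedge of spheres, H_k (k>0) is free on one generator per sphere of dimension k.
Spheres of dimension 6: count = 15.
b_6 = 15

15


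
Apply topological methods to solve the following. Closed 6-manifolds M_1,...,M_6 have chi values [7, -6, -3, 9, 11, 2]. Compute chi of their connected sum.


For n-manifolds: chi(A#B) = chi(A) + chi(B) - chi(S^6).
chi(S^6) = 1 + (-1)^6 = 2.
chi(#) = (sum chi_i) - (6-1)*chi(S^6) = 20 - 5*2 = 10

10


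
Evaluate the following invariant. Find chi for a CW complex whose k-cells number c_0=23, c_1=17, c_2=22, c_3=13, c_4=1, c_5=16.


chi = sum_k (-1)^k c_k.
= (-1)^0*23 + (-1)^1*17 + (-1)^2*22 + (-1)^3*13 + (-1)^4*1 + (-1)^5*16
= (23) + (-17) + (22) + (-13) + (1) + (-16)
= 0

0


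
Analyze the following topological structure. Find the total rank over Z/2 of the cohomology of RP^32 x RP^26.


dim H^*(RP^n; Z/2) = n+1 (one Z/2 in each degree 0..n).
Total Betti number is multiplicative.
Total = (32+1) * (26+1) = 33 * 27 = 891

891


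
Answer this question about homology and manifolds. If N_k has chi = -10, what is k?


chi = 2 - k for closed non-orientable surfaces with k crosscaps.
-10 = 2 - k
k = 2 - (-10) = 12

12


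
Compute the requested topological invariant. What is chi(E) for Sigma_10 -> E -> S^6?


chi(S^6) = 2 (n even), chi(Sigma_10) = 2 - 2*10 = -18.
chi(E) = 2 * (-18) = -36

-36


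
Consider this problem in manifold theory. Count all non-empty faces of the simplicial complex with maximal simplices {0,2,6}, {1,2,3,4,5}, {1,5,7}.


Each maximal simplex on m vertices has 2^m - 1 nonempty faces.
Take the union (dedupe shared faces).
Total distinct faces = 41

41


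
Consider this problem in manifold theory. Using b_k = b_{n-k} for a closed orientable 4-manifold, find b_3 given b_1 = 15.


Poincare duality for closed orientable n-manifolds: b_k = b_{n-k}.
Here n = 4, so b_3 = b_1 = 15

15


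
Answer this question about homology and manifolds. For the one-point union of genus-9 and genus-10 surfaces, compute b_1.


For a wedge: H_1(A v B) = H_1(A) + H_1(B).
b_1(Sigma_9) = 18, b_1(Sigma_10) = 20.
b_1 = 18 + 20 = 38

38


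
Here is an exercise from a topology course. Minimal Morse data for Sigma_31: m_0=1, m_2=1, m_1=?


A perfect Morse function has m_k = b_k.
For Sigma_31: b_0=1, b_1=2g=62, b_2=1.
Saddles m_1 = 2g = 62

62


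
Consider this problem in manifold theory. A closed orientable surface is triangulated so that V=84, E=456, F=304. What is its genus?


chi = V - E + F = 84 - 456 + 304 = -68
For orientable closed surface: chi = 2 - 2g, so g = (2 - chi)/2.
g = (2 - (-68)) / 2 = 70 / 2 = 35

35


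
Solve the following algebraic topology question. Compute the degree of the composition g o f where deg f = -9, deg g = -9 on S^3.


Degree is multiplicative under composition: deg(g o f) = deg(g) * deg(f).
= -9 * -9 = 81

81


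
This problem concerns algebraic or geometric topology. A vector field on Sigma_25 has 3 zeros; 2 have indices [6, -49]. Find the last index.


Poincare-Hopf: sum of indices = chi(M).
chi(Sigma_25) = 2 - 2*25 = -48.
Sum of known indices = -43.
x = chi - (sum known) = -48 - (-43) = -5

-5


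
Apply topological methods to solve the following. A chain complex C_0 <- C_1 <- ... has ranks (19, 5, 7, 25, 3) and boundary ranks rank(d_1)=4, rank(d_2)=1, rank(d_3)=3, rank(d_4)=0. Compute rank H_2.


rank H_k = rank(ker d_k) - rank(im d_{k+1}).
rank(ker d_2) = rank(C_2) - rank(d_2) = 7 - 1 = 6.
rank(im d_{2+1}) = 3.
rank H_2 = 6 - 3 = 3

3


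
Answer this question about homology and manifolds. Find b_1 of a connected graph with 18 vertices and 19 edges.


For a connected graph: rank(pi_1) = b_1 = E - V + 1 = 1 - chi.
chi = V - E = 18 - 19 = -1.
rank = 1 - (-1) = 19 - 18 + 1 = 2

2


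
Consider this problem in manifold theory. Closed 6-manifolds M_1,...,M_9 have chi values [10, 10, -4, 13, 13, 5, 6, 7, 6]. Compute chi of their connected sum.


For n-manifolds: chi(A#B) = chi(A) + chi(B) - chi(S^6).
chi(S^6) = 1 + (-1)^6 = 2.
chi(#) = (sum chi_i) - (9-1)*chi(S^6) = 66 - 8*2 = 50

50


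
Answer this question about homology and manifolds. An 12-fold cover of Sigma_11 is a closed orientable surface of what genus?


For an n-sheeted cover: chi(E) = n * chi(B).
chi(Sigma_11) = 2 - 2*11 = -20.
chi(E) = 12 * (-20) = -240.
genus(E) = (2 - chi(E))/2 = (2 - (-240))/2 = 242/2 = 121

121


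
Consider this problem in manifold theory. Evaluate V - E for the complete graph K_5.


K_5: V = 5, E = C(5,2) = 10.
chi = V - E = 5 - 10 = -5

-5


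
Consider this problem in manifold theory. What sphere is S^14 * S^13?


Join of spheres: S^m * S^n = S^{m+n+1}.
dim = 14 + 13 + 1 = 28

28


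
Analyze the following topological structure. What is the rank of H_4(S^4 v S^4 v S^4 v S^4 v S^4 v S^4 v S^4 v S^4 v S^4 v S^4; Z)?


For a wedge of spheres, H_k (k>0) is free on one generator per sphere of dimension k.
Spheres of dimension 4: count = 10.
b_4 = 10

10


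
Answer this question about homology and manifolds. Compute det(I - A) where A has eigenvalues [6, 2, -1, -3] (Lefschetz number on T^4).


For a torus self-map: L(f) = det(I - A) where A acts on H_1.
L(f) = (1-6) * (1-2) * (1--1) * (1--3) = -5 * -1 * 2 * 4 = 40

40


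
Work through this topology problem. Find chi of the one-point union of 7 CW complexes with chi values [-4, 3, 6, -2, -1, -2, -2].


chi(A v B) = chi(A) + chi(B) - 1 (one point identified).
For 7 spaces: chi = (sum chi_i) - (7 - 1).
sum = -2; chi = -2 - 6 = -8

-8


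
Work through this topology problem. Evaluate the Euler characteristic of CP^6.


CP^6 has one cell in each even dimension 0, 2, ..., 2*6 (6+1 cells total).
All cells are even-dimensional, so chi = number of cells.
chi = 6 + 1 = 7

7


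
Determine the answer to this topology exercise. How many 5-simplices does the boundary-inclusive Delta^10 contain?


Delta^10 has 10+1 vertices. A 5-face is a choice of 5+1 vertices.
f_5 = C(10+1, 5+1) = C(11,6) = 462

462


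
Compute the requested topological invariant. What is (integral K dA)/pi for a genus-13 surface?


Gauss-Bonnet: integral K dA = 2*pi*chi(M).
chi(Sigma_13) = 2 - 2*13 = -24.
(integral K dA)/pi = 2*chi = 2*(-24) = -48

-48


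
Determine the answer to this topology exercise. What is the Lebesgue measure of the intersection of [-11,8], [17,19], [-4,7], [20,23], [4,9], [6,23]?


Intersection = [max(a_i), min(b_i)] = [20, 7].
Since 20 > 7, the intersection is empty.
Length = 0

0


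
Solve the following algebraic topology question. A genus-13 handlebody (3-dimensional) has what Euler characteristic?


A genus-g handlebody deformation retracts to a wedge of g circles.
chi(vee_g S^1) = 1 - g.
chi(H_13) = 1 - 13 = -12

-12


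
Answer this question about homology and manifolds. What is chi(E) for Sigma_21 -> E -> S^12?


chi(S^12) = 2 (n even), chi(Sigma_21) = 2 - 2*21 = -40.
chi(E) = 2 * (-40) = -80

-80


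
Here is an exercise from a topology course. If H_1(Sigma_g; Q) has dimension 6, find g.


For a closed orientable surface: b_1 = 2g.
6 = 2g
g = 6 / 2 = 3

3


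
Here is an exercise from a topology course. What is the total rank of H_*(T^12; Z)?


b_k(T^12) = C(12,k), so the sum over k is sum_k C(12,k) = 2^12.
Total = 2^12 = 4096

4096


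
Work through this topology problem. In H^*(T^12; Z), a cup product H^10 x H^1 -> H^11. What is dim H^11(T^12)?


Cup product: H^p x H^q -> H^{p+q}; here p+q = 10+1 = 11.
rank H^k(T^n) = C(n,k).
C(12,11) = 12

12


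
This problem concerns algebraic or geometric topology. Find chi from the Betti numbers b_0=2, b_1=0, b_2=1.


chi = sum_k (-1)^k b_k.
= (2) + (0) + (1)
= 3

3


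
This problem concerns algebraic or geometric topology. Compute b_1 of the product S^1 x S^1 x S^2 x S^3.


Each S^d has Poincare polynomial 1 + t^d.
The product S^1 x S^1 x S^2 x S^3 has Poincare polynomial prod(1+t^d_i).
Expanding: b_0=1, b_1=2, b_2=2, b_3=3, b_4=3, b_5=2, b_6=2, b_7=1.
b_1 = 2

2


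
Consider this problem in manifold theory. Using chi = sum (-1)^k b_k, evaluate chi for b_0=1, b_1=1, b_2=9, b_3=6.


chi = sum_k (-1)^k b_k.
= (1) + (-1) + (9) + (-6)
= 3

3


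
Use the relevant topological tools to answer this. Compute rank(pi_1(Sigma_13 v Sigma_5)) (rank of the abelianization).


For a wedge: H_1(A v B) = H_1(A) + H_1(B).
b_1(Sigma_13) = 26, b_1(Sigma_5) = 10.
b_1 = 26 + 10 = 36

36


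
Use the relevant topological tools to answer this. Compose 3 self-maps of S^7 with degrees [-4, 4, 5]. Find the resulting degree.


Degree is multiplicative: deg(composition) = product of degrees.
= (-4) * (4) * (5) = -80

-80


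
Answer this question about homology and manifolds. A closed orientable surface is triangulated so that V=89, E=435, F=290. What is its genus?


chi = V - E + F = 89 - 435 + 290 = -56
For orientable closed surface: chi = 2 - 2g, so g = (2 - chi)/2.
g = (2 - (-56)) / 2 = 58 / 2 = 29

29


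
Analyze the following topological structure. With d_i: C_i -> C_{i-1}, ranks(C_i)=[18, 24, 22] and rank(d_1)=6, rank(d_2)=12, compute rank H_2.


rank H_k = rank(ker d_k) - rank(im d_{k+1}).
rank(ker d_2) = rank(C_2) - rank(d_2) = 22 - 12 = 10.
rank(im d_{2+1}) = 0.
rank H_2 = 10 - 0 = 10

10


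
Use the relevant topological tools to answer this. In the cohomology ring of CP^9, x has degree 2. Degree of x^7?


|x| = 2 in H^*(CP^n).
|x^7| = 7 * |x| = 7 * 2 = 14

14


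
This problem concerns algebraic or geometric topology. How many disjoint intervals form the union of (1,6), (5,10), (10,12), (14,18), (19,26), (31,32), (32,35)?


Sort and merge overlapping open intervals.
Merged: (1,10), (10,12), (14,18), (19,26), (31,32), (32,35).
Number of components = 6

6


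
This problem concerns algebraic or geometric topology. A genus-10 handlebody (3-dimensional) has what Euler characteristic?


A genus-g handlebody deformation retracts to a wedge of g circles.
chi(vee_g S^1) = 1 - g.
chi(H_10) = 1 - 10 = -9

-9


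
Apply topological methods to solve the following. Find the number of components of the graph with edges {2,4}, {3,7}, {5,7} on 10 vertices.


Run DFS/union-find over 10 vertices.
V = 10, E = 3.
Number of components = 7

7


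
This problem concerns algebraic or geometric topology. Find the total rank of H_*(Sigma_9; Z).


For Sigma_9: b_0 = 1, b_1 = 2g = 18, b_2 = 1.
Total = 1 + 18 + 1 = 20

20


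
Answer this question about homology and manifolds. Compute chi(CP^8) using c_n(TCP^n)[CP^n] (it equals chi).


For any closed oriented manifold, <e(TM),[M]> = chi(M).
chi(CP^8) = 8+1 = 9

9


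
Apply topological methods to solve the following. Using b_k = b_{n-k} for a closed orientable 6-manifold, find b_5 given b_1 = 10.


Poincare duality for closed orientable n-manifolds: b_k = b_{n-k}.
Here n = 6, so b_5 = b_1 = 10

10


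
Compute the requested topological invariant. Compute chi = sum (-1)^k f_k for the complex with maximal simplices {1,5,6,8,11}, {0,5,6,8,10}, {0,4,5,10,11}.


Enumerate all faces; f-vector: f_0=8, f_1=23, f_2=28, f_3=15, f_4=3.
chi = sum (-1)^k f_k = 1

1


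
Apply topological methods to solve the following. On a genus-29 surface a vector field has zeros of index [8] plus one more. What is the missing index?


Poincare-Hopf: sum of indices = chi(M).
chi(Sigma_29) = 2 - 2*29 = -56.
Sum of known indices = 8.
x = chi - (sum known) = -56 - (8) = -64

-64


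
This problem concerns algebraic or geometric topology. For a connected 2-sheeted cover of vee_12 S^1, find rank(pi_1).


Nielsen-Schreier: an index-n subgroup of F_r is free of rank 1 + n(r-1).
Equivalently: chi(cover) = n*chi(base); chi(vee_r S^1) = 1 - 12 = -11.
chi(E) = 2*(-11) = -22; rank = 1 - chi(E) = 1 - (-22) = 23.
rank = 1 + 2*(12-1) = 1 + 22 = 23

23


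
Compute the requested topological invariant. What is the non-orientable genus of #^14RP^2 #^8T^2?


Since a >= 1, the sum is non-orientable; each T^2 can be replaced by RP^2 # RP^2 (since T^2#RP^2 = 3RP^2).
Total crosscaps k = 14 + 2*8 = 30.
Check via chi: chi = 14*1 + 8*0 - (14+8-1)*2 = -28 = 2 - k = -28. Consistent.

30


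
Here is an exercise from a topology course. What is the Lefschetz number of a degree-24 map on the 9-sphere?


On S^9: L(f) = tr(f_0*) + (-1)^9 tr(f_9*) = 1 + (-1)^9 * deg(f).
L(f) = 1 + (-1)^9 * 24 = 1 + -24 = -23

-23


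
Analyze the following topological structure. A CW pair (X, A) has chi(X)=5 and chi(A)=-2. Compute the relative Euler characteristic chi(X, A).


Relative Euler characteristic: chi(X, A) = chi(X) - chi(A).
= 5 - (-2) = 7

7


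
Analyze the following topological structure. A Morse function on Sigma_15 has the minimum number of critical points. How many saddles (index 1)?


A perfect Morse function has m_k = b_k.
For Sigma_15: b_0=1, b_1=2g=30, b_2=1.
Saddles m_1 = 2g = 30

30


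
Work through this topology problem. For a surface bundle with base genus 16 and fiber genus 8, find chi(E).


For a fiber bundle F -> E -> B (with CW structure): chi(E) = chi(B) * chi(F).
chi(Sigma_16) = -30, chi(Sigma_8) = -14.
chi(E) = (-30) * (-14) = 420

420


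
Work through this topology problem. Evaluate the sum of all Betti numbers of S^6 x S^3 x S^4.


Total Betti number is multiplicative under products.
Each S^d (d>=1) has total Betti number 2.
There are 3 sphere factors.
Total = 2^3 = 8

8


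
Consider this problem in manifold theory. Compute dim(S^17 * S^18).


Join of spheres: S^m * S^n = S^{m+n+1}.
dim = 17 + 18 + 1 = 36

36


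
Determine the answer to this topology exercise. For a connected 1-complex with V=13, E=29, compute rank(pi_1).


For a connected graph: rank(pi_1) = b_1 = E - V + 1 = 1 - chi.
chi = V - E = 13 - 29 = -16.
rank = 1 - (-16) = 29 - 13 + 1 = 17

17


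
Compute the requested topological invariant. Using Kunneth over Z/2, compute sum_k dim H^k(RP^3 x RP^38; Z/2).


dim H^*(RP^n; Z/2) = n+1 (one Z/2 in each degree 0..n).
Total Betti number is multiplicative.
Total = (3+1) * (38+1) = 4 * 39 = 156

156


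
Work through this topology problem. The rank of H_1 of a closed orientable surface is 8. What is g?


For a closed orientable surface: b_1 = 2g.
8 = 2g
g = 8 / 2 = 4

4


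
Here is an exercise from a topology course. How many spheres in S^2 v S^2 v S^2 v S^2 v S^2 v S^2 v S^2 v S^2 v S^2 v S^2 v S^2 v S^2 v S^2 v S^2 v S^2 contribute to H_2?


For a wedge of spheres, H_k (k>0) is free on one generator per sphere of dimension k.
Spheres of dimension 2: count = 15.
b_2 = 15

15


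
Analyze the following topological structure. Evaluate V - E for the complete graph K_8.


K_8: V = 8, E = C(8,2) = 28.
chi = V - E = 8 - 28 = -20

-20


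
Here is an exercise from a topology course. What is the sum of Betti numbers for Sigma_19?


For Sigma_19: b_0 = 1, b_1 = 2g = 38, b_2 = 1.
Total = 1 + 38 + 1 = 40

40


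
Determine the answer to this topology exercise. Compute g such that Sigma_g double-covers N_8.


chi(N_8) = 2 - 8 = -6.
Double cover: chi(Sigma_g) = 2 * chi(N_8) = 2*(-6) = -12.
2 - 2g = -12, so g = (2 - (-12))/2 = 14/2 = 7

7


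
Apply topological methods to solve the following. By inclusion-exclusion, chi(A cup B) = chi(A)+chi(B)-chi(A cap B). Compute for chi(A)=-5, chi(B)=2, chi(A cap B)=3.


chi(A cup B) = chi(A) + chi(B) - chi(A cap B)
= -5 + (2) - (3)
= -6

-6


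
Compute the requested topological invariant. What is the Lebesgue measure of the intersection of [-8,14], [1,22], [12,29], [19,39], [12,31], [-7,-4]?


Intersection = [max(a_i), min(b_i)] = [19, -4].
Since 19 > -4, the intersection is empty.
Length = 0

0


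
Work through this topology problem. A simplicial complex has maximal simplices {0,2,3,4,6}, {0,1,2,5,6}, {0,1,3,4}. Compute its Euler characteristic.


Enumerate all faces; f-vector: f_0=7, f_1=19, f_2=22, f_3=11, f_4=2.
chi = sum (-1)^k f_k = 1

1


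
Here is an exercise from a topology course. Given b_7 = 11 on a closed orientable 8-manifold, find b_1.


Poincare duality for closed orientable n-manifolds: b_k = b_{n-k}.
Here n = 8, so b_1 = b_7 = 11

11


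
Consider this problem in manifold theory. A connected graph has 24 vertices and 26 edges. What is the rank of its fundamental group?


For a connected graph: rank(pi_1) = b_1 = E - V + 1 = 1 - chi.
chi = V - E = 24 - 26 = -2.
rank = 1 - (-2) = 26 - 24 + 1 = 3

3


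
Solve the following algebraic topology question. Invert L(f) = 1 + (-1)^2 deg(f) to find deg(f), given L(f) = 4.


L(f) = 1 + (-1)^2 deg(f) on S^2.
4 = 1 + (-1)^2 * deg(f)
(-1)^2 * deg(f) = 3
deg(f) = 3

3


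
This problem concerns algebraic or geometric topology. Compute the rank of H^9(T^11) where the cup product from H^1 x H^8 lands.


Cup product: H^p x H^q -> H^{p+q}; here p+q = 1+8 = 9.
rank H^k(T^n) = C(n,k).
C(11,9) = 55

55


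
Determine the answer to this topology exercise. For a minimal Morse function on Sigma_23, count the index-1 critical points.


A perfect Morse function has m_k = b_k.
For Sigma_23: b_0=1, b_1=2g=46, b_2=1.
Saddles m_1 = 2g = 46

46


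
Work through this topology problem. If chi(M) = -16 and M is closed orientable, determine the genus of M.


chi = 2 - 2g for closed orientable surfaces.
-16 = 2 - 2g
2g = 2 - (-16) = 18
g = 9

9


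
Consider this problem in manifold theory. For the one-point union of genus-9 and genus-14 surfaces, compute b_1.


For a wedge: H_1(A v B) = H_1(A) + H_1(B).
b_1(Sigma_9) = 18, b_1(Sigma_14) = 28.
b_1 = 18 + 28 = 46

46


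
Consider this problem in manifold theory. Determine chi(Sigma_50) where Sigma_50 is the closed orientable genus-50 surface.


For a closed orientable surface of genus g: chi = 2 - 2g.
Here g = 50.
chi = 2 - 2*50 = 2 - 100 = -98

-98


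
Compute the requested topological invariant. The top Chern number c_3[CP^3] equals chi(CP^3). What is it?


For any closed oriented manifold, <e(TM),[M]> = chi(M).
chi(CP^3) = 3+1 = 4

4


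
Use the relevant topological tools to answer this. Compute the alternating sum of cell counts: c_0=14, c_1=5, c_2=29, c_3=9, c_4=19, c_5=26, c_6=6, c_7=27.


chi = sum_k (-1)^k c_k.
= (-1)^0*14 + (-1)^1*5 + (-1)^2*29 + (-1)^3*9 + (-1)^4*19 + (-1)^5*26 + (-1)^6*6 + (-1)^7*27
= (14) + (-5) + (29) + (-9) + (19) + (-26) + (6) + (-27)
= 1

1


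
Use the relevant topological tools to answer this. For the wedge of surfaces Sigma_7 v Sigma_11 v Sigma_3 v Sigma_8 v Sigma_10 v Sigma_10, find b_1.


For a wedge X v Y: reduced H_k(X v Y) = H_k(X) + H_k(Y).
Each Sigma_g contributes b_1 = 2g.
b_1 = 14 + 22 + 6 + 16 + 20 + 20 = 98

98


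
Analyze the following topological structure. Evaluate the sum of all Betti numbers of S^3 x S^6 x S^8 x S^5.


Total Betti number is multiplicative under products.
Each S^d (d>=1) has total Betti number 2.
There are 4 sphere factors.
Total = 2^4 = 16

16


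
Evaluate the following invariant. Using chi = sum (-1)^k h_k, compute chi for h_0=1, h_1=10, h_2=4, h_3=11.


Handles of index k contribute (-1)^k to chi (same as CW cells).
chi = (1) + (-10) + (4) + (-11) = -16

-16


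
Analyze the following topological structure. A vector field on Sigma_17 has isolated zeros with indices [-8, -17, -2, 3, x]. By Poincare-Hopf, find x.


Poincare-Hopf: sum of indices = chi(M).
chi(Sigma_17) = 2 - 2*17 = -32.
Sum of known indices = -24.
x = chi - (sum known) = -32 - (-24) = -8

-8


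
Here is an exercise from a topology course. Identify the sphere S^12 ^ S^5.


S^m ^ S^n = S^{m+n}.
k = 12 + 5 = 17

17


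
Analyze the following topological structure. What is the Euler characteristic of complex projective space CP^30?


CP^30 has one cell in each even dimension 0, 2, ..., 2*30 (30+1 cells total).
All cells are even-dimensional, so chi = number of cells.
chi = 30 + 1 = 31

31


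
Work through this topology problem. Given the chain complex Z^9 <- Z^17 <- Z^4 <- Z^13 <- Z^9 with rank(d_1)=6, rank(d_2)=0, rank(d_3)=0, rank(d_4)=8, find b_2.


rank H_k = rank(ker d_k) - rank(im d_{k+1}).
rank(ker d_2) = rank(C_2) - rank(d_2) = 4 - 0 = 4.
rank(im d_{2+1}) = 0.
rank H_2 = 4 - 0 = 4

4


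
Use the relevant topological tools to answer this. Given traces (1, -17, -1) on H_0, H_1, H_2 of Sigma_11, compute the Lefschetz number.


L(f) = tr(f_0*) - tr(f_1*) + tr(f_2*).
= 1 - (-17) + (-1)
= 17

17


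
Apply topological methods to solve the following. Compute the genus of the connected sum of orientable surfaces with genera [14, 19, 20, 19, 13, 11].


Genus is additive under connected sum of orientable surfaces.
g = 14 + 19 + 20 + 19 + 13 + 11 = 96

96


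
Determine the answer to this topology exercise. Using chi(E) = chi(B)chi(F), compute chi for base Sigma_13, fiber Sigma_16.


For a fiber bundle F -> E -> B (with CW structure): chi(E) = chi(B) * chi(F).
chi(Sigma_13) = -24, chi(Sigma_16) = -30.
chi(E) = (-24) * (-30) = 720

720


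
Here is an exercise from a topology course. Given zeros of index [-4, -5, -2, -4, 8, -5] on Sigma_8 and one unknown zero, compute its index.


Poincare-Hopf: sum of indices = chi(M).
chi(Sigma_8) = 2 - 2*8 = -14.
Sum of known indices = -12.
x = chi - (sum known) = -14 - (-12) = -2

-2


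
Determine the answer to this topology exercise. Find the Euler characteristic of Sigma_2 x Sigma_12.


chi(Sigma_2) = 2 - 2*2 = -2
chi(Sigma_12) = 2 - 2*12 = -22
chi(product) = (-2) * (-22) = 44

44


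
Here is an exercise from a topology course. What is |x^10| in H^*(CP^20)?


|x| = 2 in H^*(CP^n).
|x^10| = 10 * |x| = 10 * 2 = 20

20


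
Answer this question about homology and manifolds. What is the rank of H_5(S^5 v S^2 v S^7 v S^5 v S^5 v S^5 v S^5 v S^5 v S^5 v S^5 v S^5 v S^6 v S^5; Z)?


For a wedge of spheres, H_k (k>0) is free on one generator per sphere of dimension k.
Spheres of dimension 5: count = 10.
b_5 = 10

10


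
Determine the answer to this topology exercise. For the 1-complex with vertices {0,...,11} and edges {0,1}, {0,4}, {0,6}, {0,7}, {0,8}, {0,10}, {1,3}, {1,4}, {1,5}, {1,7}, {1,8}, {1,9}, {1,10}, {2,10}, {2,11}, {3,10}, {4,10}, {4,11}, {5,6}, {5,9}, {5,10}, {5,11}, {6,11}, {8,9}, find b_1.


b_1 = E - V + (number of components).
E = 24, V = 12, components = 1.
b_1 = 24 - 12 + 1 = 13

13


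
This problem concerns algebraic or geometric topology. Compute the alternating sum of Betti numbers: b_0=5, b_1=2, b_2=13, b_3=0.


chi = sum_k (-1)^k b_k.
= (5) + (-2) + (13) + (0)
= 16

16


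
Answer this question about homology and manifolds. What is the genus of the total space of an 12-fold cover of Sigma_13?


For an n-sheeted cover: chi(E) = n * chi(B).
chi(Sigma_13) = 2 - 2*13 = -24.
chi(E) = 12 * (-24) = -288.
genus(E) = (2 - chi(E))/2 = (2 - (-288))/2 = 290/2 = 145

145


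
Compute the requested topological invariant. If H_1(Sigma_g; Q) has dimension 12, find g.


For a closed orientable surface: b_1 = 2g.
12 = 2g
g = 12 / 2 = 6

6


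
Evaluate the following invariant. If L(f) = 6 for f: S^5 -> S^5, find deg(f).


L(f) = 1 + (-1)^5 deg(f) on S^5.
6 = 1 + (-1)^5 * deg(f)
(-1)^5 * deg(f) = 5
deg(f) = -5

-5


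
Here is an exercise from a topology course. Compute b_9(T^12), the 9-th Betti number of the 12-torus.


By the Kunneth formula, b_k(T^n) = C(n,k).
b_9(T^12) = C(12,9).
C(12,9) = 12!/(9!*3!) = 220

220


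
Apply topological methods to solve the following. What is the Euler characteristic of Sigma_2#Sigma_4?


chi(Sigma_2) = 2 - 2*2 = -2
chi(Sigma_4) = 2 - 2*4 = -6
For surfaces: chi(A#B) = chi(A) + chi(B) - 2.
chi = -2 + -6 - 2 = -10

-10


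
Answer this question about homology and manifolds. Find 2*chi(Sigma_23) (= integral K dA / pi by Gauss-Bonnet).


Gauss-Bonnet: integral K dA = 2*pi*chi(M).
chi(Sigma_23) = 2 - 2*23 = -44.
(integral K dA)/pi = 2*chi = 2*(-44) = -88

-88


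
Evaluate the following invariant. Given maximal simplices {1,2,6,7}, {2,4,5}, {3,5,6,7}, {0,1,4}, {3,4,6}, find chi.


Enumerate all faces; f-vector: f_0=8, f_1=19, f_2=11, f_3=2.
chi = sum (-1)^k f_k = -2

-2


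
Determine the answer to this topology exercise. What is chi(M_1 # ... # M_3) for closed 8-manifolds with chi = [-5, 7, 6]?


For n-manifolds: chi(A#B) = chi(A) + chi(B) - chi(S^8).
chi(S^8) = 1 + (-1)^8 = 2.
chi(#) = (sum chi_i) - (3-1)*chi(S^8) = 8 - 2*2 = 4

4


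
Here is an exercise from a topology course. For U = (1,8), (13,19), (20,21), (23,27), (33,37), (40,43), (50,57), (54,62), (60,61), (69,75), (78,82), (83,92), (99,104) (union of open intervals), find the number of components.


Sort and merge overlapping open intervals.
Merged: (1,8), (13,19), (20,21), (23,27), (33,37), (40,43), (50,62), (69,75), (78,82), (83,92), (99,104).
Number of components = 11

11


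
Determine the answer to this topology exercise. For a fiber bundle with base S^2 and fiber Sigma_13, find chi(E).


chi(S^2) = 2 (n even), chi(Sigma_13) = 2 - 2*13 = -24.
chi(E) = 2 * (-24) = -48

-48


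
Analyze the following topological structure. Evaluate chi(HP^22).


HP^22 has one cell in each dimension 0, 4, ..., 4*22 (22+1 cells, all even-dim).
chi = 22 + 1 = 23

23


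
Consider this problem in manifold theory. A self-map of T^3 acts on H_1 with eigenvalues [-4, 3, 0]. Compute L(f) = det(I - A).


For a torus self-map: L(f) = det(I - A) where A acts on H_1.
L(f) = (1--4) * (1-3) * (1-0) = 5 * -2 * 1 = -10

-10


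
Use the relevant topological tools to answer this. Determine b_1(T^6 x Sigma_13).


pi_1(A x B) = pi_1(A) x pi_1(B); rank of abelianization = b_1.
b_1(T^6) = 6, b_1(Sigma_13) = 2*13 = 26.
b_1(product) = 6 + 26 = 32

32


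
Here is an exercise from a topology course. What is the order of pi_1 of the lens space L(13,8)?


pi_1(L(p,q)) = Z/pZ for any q coprime to p.
|pi_1(L(13,8))| = 13

13


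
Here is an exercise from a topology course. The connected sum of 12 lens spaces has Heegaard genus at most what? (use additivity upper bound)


Heegaard genus satisfies g(A#B) <= g(A) + g(B).
Each lens space has g = 1.
Upper bound: 12 * 1 = 12

12


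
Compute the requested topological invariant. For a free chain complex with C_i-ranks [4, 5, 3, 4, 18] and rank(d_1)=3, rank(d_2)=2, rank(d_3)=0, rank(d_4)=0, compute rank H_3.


rank H_k = rank(ker d_k) - rank(im d_{k+1}).
rank(ker d_3) = rank(C_3) - rank(d_3) = 4 - 0 = 4.
rank(im d_{3+1}) = 0.
rank H_3 = 4 - 0 = 4

4


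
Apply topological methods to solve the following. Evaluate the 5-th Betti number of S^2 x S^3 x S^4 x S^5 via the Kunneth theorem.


Each S^d has Poincare polynomial 1 + t^d.
The product S^2 x S^3 x S^4 x S^5 has Poincare polynomial prod(1+t^d_i).
Expanding: b_0=1, b_2=1, b_3=1, b_4=1, b_5=2, b_6=1, b_7=2, b_8=1, b_9=2, b_10=1, b_11=1, b_12=1, b_14=1.
b_5 = 2

2


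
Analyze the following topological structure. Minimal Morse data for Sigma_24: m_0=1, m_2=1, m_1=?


A perfect Morse function has m_k = b_k.
For Sigma_24: b_0=1, b_1=2g=48, b_2=1.
Saddles m_1 = 2g = 48

48


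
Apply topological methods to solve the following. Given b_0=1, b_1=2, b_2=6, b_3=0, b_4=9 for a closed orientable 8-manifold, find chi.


By Poincare duality b_k = b_{8-k}, so full Betti numbers: b_0=1, b_1=2, b_2=6, b_3=0, b_4=9, b_5=0, b_6=6, b_7=2, b_8=1.
chi = sum (-1)^k b_k = 19

19


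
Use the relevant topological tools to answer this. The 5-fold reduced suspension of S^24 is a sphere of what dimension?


Each suspension raises dimension by 1: Sigma S^n = S^{n+1}.
Sigma^5 S^24 = S^{24+5} = S^29

29


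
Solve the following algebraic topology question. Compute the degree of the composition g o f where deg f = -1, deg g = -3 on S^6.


Degree is multiplicative under composition: deg(g o f) = deg(g) * deg(f).
= -3 * -1 = 3

3


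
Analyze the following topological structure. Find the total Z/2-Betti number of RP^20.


H^k(RP^20; Z/2) = Z/2 for each 0 <= k <= 20.
Total dimension = 20 + 1 = 21

21


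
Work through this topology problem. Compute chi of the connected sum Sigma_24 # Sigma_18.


chi(Sigma_24) = 2 - 2*24 = -46
chi(Sigma_18) = 2 - 2*18 = -34
For surfaces: chi(A#B) = chi(A) + chi(B) - 2.
chi = -46 + -34 - 2 = -82

-82


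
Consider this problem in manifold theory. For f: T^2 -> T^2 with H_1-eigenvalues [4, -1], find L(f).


For a torus self-map: L(f) = det(I - A) where A acts on H_1.
L(f) = (1-4) * (1--1) = -3 * 2 = -6

-6


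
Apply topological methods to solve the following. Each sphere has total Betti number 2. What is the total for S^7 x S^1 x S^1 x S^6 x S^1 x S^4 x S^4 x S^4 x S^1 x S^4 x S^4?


Total Betti number is multiplicative under products.
Each S^d (d>=1) has total Betti number 2.
There are 11 sphere factors.
Total = 2^11 = 2048

2048


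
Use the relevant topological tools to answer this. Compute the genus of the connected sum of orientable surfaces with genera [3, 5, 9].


Genus is additive under connected sum of orientable surfaces.
g = 3 + 5 + 9 = 17

17


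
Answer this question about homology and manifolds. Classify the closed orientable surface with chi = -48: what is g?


chi = 2 - 2g for closed orientable surfaces.
-48 = 2 - 2g
2g = 2 - (-48) = 50
g = 25

25


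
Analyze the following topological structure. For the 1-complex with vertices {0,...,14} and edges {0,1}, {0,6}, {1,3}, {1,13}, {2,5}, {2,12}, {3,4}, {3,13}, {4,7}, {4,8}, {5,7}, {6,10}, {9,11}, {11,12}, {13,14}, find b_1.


b_1 = E - V + (number of components).
E = 15, V = 15, components = 1.
b_1 = 15 - 15 + 1 = 1

1


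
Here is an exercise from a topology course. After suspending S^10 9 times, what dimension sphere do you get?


Each suspension raises dimension by 1: Sigma S^n = S^{n+1}.
Sigma^9 S^10 = S^{10+9} = S^19

19


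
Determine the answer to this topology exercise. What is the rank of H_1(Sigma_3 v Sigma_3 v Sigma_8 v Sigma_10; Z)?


For a wedge X v Y: reduced H_k(X v Y) = H_k(X) + H_k(Y).
Each Sigma_g contributes b_1 = 2g.
b_1 = 6 + 6 + 16 + 20 = 48

48


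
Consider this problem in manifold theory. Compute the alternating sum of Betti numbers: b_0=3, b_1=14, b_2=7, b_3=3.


chi = sum_k (-1)^k b_k.
= (3) + (-14) + (7) + (-3)
= -7

-7


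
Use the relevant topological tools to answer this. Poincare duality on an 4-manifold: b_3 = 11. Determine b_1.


Poincare duality for closed orientable n-manifolds: b_k = b_{n-k}.
Here n = 4, so b_1 = b_3 = 11

11


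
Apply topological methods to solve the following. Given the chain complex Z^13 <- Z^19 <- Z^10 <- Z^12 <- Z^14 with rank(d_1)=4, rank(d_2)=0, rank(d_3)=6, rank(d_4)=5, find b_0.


rank H_k = rank(ker d_k) - rank(im d_{k+1}).
rank(ker d_0) = rank(C_0) - rank(d_0) = 13 - 0 = 13.
rank(im d_{0+1}) = 4.
rank H_0 = 13 - 4 = 9

9


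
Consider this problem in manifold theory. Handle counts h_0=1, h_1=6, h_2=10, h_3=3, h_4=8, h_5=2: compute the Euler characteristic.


Handles of index k contribute (-1)^k to chi (same as CW cells).
chi = (1) + (-6) + (10) + (-3) + (8) + (-2) = 8

8


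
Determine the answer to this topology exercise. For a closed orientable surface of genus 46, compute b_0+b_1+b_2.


For Sigma_46: b_0 = 1, b_1 = 2g = 92, b_2 = 1.
Total = 1 + 92 + 1 = 94

94


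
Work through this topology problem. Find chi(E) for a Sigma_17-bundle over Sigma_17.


For a fiber bundle F -> E -> B (with CW structure): chi(E) = chi(B) * chi(F).
chi(Sigma_17) = -32, chi(Sigma_17) = -32.
chi(E) = (-32) * (-32) = 1024

1024


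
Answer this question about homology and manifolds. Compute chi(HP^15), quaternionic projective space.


HP^15 has one cell in each dimension 0, 4, ..., 4*15 (15+1 cells, all even-dim).
chi = 15 + 1 = 16

16


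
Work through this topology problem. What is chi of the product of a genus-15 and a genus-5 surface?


chi(Sigma_15) = 2 - 2*15 = -28
chi(Sigma_5) = 2 - 2*5 = -8
chi(product) = (-28) * (-8) = 224

224


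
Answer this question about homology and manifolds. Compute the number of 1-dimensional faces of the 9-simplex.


Delta^9 has 9+1 vertices. A 1-face is a choice of 1+1 vertices.
f_1 = C(9+1, 1+1) = C(10,2) = 45

45


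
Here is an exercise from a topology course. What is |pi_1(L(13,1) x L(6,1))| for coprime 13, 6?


pi_1(X x Y) = pi_1(X) x pi_1(Y).
pi_1(L(13,1)) = Z/13, pi_1(L(6,1)) = Z/6.
|Z/13 x Z/6| = 13 * 6 = 78

78


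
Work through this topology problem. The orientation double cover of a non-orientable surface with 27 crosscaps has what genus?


chi(N_27) = 2 - 27 = -25.
Double cover: chi(Sigma_g) = 2 * chi(N_27) = 2*(-25) = -50.
2 - 2g = -50, so g = (2 - (-50))/2 = 52/2 = 26

26


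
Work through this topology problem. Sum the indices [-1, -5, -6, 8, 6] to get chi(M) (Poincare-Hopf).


Poincare-Hopf: chi(M) = sum of indices of zeros.
chi = (-1) + (-5) + (-6) + (8) + (6) = 2

2


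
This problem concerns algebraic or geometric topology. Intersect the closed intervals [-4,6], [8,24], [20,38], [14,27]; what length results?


Intersection = [max(a_i), min(b_i)] = [20, 6].
Since 20 > 6, the intersection is empty.
Length = 0

0


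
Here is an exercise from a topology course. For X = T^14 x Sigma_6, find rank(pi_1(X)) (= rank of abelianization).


pi_1(A x B) = pi_1(A) x pi_1(B); rank of abelianization = b_1.
b_1(T^14) = 14, b_1(Sigma_6) = 2*6 = 12.
b_1(product) = 14 + 12 = 26

26


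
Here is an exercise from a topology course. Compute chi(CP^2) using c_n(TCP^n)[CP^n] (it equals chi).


For any closed oriented manifold, <e(TM),[M]> = chi(M).
chi(CP^2) = 2+1 = 3

3


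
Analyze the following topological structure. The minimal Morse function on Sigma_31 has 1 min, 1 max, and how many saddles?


A perfect Morse function has m_k = b_k.
For Sigma_31: b_0=1, b_1=2g=62, b_2=1.
Saddles m_1 = 2g = 62

62


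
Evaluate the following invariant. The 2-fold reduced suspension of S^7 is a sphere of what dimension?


Each suspension raises dimension by 1: Sigma S^n = S^{n+1}.
Sigma^2 S^7 = S^{7+2} = S^9

9


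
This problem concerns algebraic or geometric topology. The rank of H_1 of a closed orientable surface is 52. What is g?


For a closed orientable surface: b_1 = 2g.
52 = 2g
g = 52 / 2 = 26

26


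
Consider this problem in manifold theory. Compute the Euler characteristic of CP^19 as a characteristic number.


For any closed oriented manifold, <e(TM),[M]> = chi(M).
chi(CP^19) = 19+1 = 20

20


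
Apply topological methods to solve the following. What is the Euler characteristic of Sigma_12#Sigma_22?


chi(Sigma_12) = 2 - 2*12 = -22
chi(Sigma_22) = 2 - 2*22 = -42
For surfaces: chi(A#B) = chi(A) + chi(B) - 2.
chi = -22 + -42 - 2 = -66

-66


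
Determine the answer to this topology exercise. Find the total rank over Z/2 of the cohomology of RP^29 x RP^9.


dim H^*(RP^n; Z/2) = n+1 (one Z/2 in each degree 0..n).
Total Betti number is multiplicative.
Total = (29+1) * (9+1) = 30 * 10 = 300

300


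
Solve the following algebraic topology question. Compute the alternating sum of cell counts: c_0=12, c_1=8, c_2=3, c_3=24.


chi = sum_k (-1)^k c_k.
= (-1)^0*12 + (-1)^1*8 + (-1)^2*3 + (-1)^3*24
= (12) + (-8) + (3) + (-24)
= -17

-17


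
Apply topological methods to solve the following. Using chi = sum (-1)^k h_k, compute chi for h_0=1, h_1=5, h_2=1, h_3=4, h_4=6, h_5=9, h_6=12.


Handles of index k contribute (-1)^k to chi (same as CW cells).
chi = (1) + (-5) + (1) + (-4) + (6) + (-9) + (12) = 2

2


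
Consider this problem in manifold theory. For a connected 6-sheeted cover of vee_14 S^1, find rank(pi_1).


Nielsen-Schreier: an index-n subgroup of F_r is free of rank 1 + n(r-1).
Equivalently: chi(cover) = n*chi(base); chi(vee_r S^1) = 1 - 14 = -13.
chi(E) = 6*(-13) = -78; rank = 1 - chi(E) = 1 - (-78) = 79.
rank = 1 + 6*(14-1) = 1 + 78 = 79

79


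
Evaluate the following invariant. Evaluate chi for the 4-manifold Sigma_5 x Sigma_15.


chi(Sigma_5) = 2 - 2*5 = -8
chi(Sigma_15) = 2 - 2*15 = -28
chi(product) = (-8) * (-28) = 224

224


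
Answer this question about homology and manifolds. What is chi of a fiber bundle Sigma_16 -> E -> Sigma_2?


For a fiber bundle F -> E -> B (with CW structure): chi(E) = chi(B) * chi(F).
chi(Sigma_2) = -2, chi(Sigma_16) = -30.
chi(E) = (-2) * (-30) = 60

60


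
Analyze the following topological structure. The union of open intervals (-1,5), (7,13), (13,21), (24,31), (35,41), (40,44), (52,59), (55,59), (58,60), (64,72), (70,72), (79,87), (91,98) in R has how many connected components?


Sort and merge overlapping open intervals.
Merged: (-1,5), (7,13), (13,21), (24,31), (35,44), (52,60), (64,72), (79,87), (91,98).
Number of components = 9

9


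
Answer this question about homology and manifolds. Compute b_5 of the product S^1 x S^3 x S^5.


Each S^d has Poincare polynomial 1 + t^d.
The product S^1 x S^3 x S^5 has Poincare polynomial prod(1+t^d_i).
Expanding: b_0=1, b_1=1, b_3=1, b_4=1, b_5=1, b_6=1, b_8=1, b_9=1.
b_5 = 1

1


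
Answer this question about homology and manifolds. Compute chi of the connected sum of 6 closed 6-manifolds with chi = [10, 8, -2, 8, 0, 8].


For n-manifolds: chi(A#B) = chi(A) + chi(B) - chi(S^6).
chi(S^6) = 1 + (-1)^6 = 2.
chi(#) = (sum chi_i) - (6-1)*chi(S^6) = 32 - 5*2 = 22

22


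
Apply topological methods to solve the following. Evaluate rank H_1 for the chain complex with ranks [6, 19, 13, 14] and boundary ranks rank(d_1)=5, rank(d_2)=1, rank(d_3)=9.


rank H_k = rank(ker d_k) - rank(im d_{k+1}).
rank(ker d_1) = rank(C_1) - rank(d_1) = 19 - 5 = 14.
rank(im d_{1+1}) = 1.
rank H_1 = 14 - 1 = 13

13


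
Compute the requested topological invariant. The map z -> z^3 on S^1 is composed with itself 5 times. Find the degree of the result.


deg(f) = 3. Degree is multiplicative: deg(f^5) = (deg f)^5.
deg(f^5) = (3)^5 = 243

243


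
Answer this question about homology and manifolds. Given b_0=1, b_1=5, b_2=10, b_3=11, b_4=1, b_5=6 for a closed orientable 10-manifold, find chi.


By Poincare duality b_k = b_{10-k}, so full Betti numbers: b_0=1, b_1=5, b_2=10, b_3=11, b_4=1, b_5=6, b_6=1, b_7=11, b_8=10, b_9=5, b_10=1.
chi = sum (-1)^k b_k = -14

-14


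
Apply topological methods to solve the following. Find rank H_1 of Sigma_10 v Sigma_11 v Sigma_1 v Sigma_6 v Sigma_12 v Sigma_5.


For a wedge X v Y: reduced H_k(X v Y) = H_k(X) + H_k(Y).
Each Sigma_g contributes b_1 = 2g.
b_1 = 20 + 22 + 2 + 12 + 24 + 10 = 90

90


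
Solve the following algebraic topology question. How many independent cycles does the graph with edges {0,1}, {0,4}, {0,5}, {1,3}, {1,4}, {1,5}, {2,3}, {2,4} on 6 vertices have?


b_1 = E - V + (number of components).
E = 8, V = 6, components = 1.
b_1 = 8 - 6 + 1 = 3

3


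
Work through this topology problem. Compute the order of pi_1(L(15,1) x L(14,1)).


pi_1(X x Y) = pi_1(X) x pi_1(Y).
pi_1(L(15,1)) = Z/15, pi_1(L(14,1)) = Z/14.
|Z/15 x Z/14| = 15 * 14 = 210

210


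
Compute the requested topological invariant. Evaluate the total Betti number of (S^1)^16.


b_k(T^16) = C(16,k), so the sum over k is sum_k C(16,k) = 2^16.
Total = 2^16 = 65536

65536


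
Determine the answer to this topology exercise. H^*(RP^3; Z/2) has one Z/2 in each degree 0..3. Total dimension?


H^k(RP^3; Z/2) = Z/2 for each 0 <= k <= 3.
Total dimension = 3 + 1 = 4

4


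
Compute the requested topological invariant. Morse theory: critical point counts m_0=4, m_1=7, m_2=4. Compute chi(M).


Morse theory: chi(M) = sum_k (-1)^k m_k where m_k = #(index-k critical points).
= (4) + (-7) + (4) = 1

1


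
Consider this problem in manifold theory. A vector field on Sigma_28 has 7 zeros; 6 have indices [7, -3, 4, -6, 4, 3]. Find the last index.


Poincare-Hopf: sum of indices = chi(M).
chi(Sigma_28) = 2 - 2*28 = -54.
Sum of known indices = 9.
x = chi - (sum known) = -54 - (9) = -63

-63
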